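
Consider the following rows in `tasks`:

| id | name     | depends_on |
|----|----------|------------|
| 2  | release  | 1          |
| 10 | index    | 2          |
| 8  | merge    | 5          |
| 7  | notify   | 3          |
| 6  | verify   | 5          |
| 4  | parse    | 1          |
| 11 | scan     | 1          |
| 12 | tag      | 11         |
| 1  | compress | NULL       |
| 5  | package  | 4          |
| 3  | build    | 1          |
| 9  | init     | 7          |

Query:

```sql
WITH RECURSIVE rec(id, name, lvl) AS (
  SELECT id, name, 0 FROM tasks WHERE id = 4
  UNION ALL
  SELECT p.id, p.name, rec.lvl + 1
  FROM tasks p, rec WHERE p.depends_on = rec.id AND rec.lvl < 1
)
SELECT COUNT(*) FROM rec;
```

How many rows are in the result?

2

Base: id=4 (parse) at lvl 0.
Iteration 1: rows with depends_on in {4} -> package (id 5, lvl 1).
Iteration 2: lvl < 1 fails for all current rows; recursion stops.
Total rows emitted: 2.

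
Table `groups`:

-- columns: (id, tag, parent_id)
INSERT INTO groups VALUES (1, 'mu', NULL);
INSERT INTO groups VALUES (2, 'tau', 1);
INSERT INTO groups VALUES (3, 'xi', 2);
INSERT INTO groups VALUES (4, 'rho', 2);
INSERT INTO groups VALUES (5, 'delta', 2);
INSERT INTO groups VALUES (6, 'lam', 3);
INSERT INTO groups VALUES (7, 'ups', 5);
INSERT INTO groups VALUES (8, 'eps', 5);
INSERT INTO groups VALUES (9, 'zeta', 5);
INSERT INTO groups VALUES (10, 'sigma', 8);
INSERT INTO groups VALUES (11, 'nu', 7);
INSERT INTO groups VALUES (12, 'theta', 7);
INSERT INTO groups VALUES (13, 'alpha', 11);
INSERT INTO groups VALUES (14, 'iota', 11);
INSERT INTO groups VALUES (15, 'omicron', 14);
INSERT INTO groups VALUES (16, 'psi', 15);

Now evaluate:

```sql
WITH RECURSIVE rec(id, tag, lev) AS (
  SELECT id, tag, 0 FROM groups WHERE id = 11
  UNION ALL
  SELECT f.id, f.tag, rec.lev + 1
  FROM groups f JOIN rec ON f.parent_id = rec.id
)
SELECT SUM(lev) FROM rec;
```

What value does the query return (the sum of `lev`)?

Base: id=11 (nu) at lev 0.
Iteration 1: rows with parent_id in {11} -> alpha (id 13, lev 1), iota (id 14, lev 1).
Iteration 2: rows with parent_id in {13,14} -> omicron (id 15, lev 2).
Iteration 3: rows with parent_id in {15} -> psi (id 16, lev 3).
Iteration 4: no rows with parent_id in {16}; recursion stops.
SUM(lev) = 0 + 1 + 1 + 2 + 3 = 7.

7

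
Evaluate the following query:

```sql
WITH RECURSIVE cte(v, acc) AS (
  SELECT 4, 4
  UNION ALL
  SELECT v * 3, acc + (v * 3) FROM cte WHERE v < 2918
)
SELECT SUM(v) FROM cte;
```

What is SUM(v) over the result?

13120

Base: v=4, acc=4.
Iteration 1: 4 < 2918 holds -> v = 4 * 3 = 12, acc = 4 + 12 = 16.
Iteration 2: 12 < 2918 holds -> v = 12 * 3 = 36, acc = 16 + 36 = 52.
Iteration 3: 36 < 2918 holds -> v = 36 * 3 = 108, acc = 52 + 108 = 160.
Iteration 4: 108 < 2918 holds -> v = 108 * 3 = 324, acc = 160 + 324 = 484.
Iteration 5: 324 < 2918 holds -> v = 324 * 3 = 972, acc = 484 + 972 = 1456.
Iteration 6: 972 < 2918 holds -> v = 972 * 3 = 2916, acc = 1456 + 2916 = 4372.
Iteration 7: 2916 < 2918 holds -> v = 2916 * 3 = 8748, acc = 4372 + 8748 = 13120.
Iteration 8: 8748 < 2918 fails; recursion stops.
SUM(v) = 4 + 12 + 36 + 108 + 324 + 972 + 2916 + 8748 = 13120.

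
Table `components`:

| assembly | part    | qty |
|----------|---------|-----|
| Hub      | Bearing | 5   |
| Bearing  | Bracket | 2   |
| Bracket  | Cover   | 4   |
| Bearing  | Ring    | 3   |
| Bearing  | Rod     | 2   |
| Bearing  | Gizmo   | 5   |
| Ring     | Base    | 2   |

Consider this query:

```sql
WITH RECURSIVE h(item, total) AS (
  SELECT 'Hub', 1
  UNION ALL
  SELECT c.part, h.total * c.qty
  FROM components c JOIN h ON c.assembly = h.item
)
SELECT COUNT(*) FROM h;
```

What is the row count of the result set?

8

Base: (Hub, total=1).
Iteration 1: components of {Hub} -> Bearing = 1*5 = 5.
Iteration 2: components of {Bearing} -> Bracket = 5*2 = 10, Gizmo = 5*5 = 25, Ring = 5*3 = 15, Rod = 5*2 = 10.
Iteration 3: components of {Bracket,Gizmo,Ring,Rod} -> Base = 15*2 = 30, Cover = 10*4 = 40.
Iteration 4: no further components; recursion stops.
Total rows emitted: 8.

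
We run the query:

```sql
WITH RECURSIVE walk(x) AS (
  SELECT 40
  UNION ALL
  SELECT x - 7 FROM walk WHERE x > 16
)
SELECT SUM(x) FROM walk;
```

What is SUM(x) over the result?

130

Base: x=40.
Iteration 1: 40 > 16 holds -> x = 40 - 7 = 33.
Iteration 2: 33 > 16 holds -> x = 33 - 7 = 26.
Iteration 3: 26 > 16 holds -> x = 26 - 7 = 19.
Iteration 4: 19 > 16 holds -> x = 19 - 7 = 12.
Iteration 5: 12 > 16 fails; recursion stops.
SUM(x) = 40 + 33 + 26 + 19 + 12 = 130.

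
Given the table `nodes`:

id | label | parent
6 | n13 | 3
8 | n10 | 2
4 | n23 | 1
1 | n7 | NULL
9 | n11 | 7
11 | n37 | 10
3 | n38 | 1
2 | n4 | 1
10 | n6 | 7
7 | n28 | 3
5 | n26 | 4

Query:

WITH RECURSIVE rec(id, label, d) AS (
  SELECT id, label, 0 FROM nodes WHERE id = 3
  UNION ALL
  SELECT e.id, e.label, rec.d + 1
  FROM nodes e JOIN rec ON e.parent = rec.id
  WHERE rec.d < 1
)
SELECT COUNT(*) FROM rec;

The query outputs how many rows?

Base: id=3 (n38) at d 0.
Iteration 1: rows with parent in {3} -> n13 (id 6, d 1), n28 (id 7, d 1).
Iteration 2: d < 1 fails for all current rows; recursion stops.
Total rows emitted: 3.

3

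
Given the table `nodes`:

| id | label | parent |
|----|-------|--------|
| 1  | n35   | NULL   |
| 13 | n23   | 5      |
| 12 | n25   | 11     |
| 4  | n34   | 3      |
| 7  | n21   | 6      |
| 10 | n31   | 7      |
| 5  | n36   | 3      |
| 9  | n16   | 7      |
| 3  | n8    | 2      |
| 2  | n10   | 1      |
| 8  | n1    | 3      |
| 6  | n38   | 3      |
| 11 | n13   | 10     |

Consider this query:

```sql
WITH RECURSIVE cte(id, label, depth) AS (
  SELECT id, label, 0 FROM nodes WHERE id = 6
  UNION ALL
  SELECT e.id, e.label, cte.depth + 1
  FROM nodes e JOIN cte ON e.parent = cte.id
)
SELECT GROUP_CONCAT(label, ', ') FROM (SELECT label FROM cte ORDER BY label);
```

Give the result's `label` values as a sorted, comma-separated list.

Base: id=6 (n38) at depth 0.
Iteration 1: rows with parent in {6} -> n21 (id 7, depth 1).
Iteration 2: rows with parent in {7} -> n16 (id 9, depth 2), n31 (id 10, depth 2).
Iteration 3: rows with parent in {9,10} -> n13 (id 11, depth 3).
Iteration 4: rows with parent in {11} -> n25 (id 12, depth 4).
Iteration 5: no rows with parent in {12}; recursion stops.

n13, n16, n21, n25, n31, n38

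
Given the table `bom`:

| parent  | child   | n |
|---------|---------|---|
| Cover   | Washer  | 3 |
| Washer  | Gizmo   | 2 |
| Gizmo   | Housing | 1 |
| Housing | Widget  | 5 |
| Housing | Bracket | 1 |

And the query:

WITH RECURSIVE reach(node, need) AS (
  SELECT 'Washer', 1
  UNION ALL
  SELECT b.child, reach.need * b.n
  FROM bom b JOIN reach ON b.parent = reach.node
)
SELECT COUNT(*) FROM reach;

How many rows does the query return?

5

Base: (Washer, need=1).
Iteration 1: components of {Washer} -> Gizmo = 1*2 = 2.
Iteration 2: components of {Gizmo} -> Housing = 2*1 = 2.
Iteration 3: components of {Housing} -> Bracket = 2*1 = 2, Widget = 2*5 = 10.
Iteration 4: no further components; recursion stops.
Total rows emitted: 5.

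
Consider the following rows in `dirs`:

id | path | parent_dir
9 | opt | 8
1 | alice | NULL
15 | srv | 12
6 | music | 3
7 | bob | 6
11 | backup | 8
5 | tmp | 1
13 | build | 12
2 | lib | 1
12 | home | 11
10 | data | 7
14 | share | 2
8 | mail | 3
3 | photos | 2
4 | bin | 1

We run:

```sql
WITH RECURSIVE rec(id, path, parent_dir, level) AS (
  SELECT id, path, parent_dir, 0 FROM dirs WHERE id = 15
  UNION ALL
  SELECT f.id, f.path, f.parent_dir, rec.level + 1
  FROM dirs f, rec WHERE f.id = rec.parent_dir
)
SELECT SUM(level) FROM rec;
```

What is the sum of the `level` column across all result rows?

21

Base: id=15 (srv), parent_dir=12, level 0.
Iteration 1: join on id=12 -> home (id 12, parent_dir=11, level 1).
Iteration 2: join on id=11 -> backup (id 11, parent_dir=8, level 2).
Iteration 3: join on id=8 -> mail (id 8, parent_dir=3, level 3).
Iteration 4: join on id=3 -> photos (id 3, parent_dir=2, level 4).
Iteration 5: join on id=2 -> lib (id 2, parent_dir=1, level 5).
Iteration 6: join on id=1 -> alice (id 1, parent_dir=NULL, level 6).
Iteration 7: parent_dir is NULL; no match; recursion stops.
SUM(level) = 0 + 1 + 2 + 3 + 4 + 5 + 6 = 21.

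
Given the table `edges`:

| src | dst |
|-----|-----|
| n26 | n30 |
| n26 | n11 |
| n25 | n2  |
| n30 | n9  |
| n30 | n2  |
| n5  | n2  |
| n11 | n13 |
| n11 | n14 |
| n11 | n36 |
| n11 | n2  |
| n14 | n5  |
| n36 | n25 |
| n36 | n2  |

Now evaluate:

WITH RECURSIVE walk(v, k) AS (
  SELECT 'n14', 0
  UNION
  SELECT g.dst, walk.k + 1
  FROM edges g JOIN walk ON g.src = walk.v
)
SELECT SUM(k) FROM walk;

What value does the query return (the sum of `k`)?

3

Base: (n14, k=0).
Iteration 1: edges from {n14} -> (n5, k=1).
Iteration 2: edges from {n5} -> (n2, k=2).
Iteration 3: no outgoing edges from {n2}; recursion stops.
SUM(k) = 0 + 1 + 2 = 3.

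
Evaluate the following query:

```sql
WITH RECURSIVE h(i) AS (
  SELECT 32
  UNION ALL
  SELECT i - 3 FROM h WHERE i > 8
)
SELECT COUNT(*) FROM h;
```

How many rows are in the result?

Base: i=32.
Iteration 1: 32 > 8 holds -> i = 32 - 3 = 29.
Iteration 2: 29 > 8 holds -> i = 29 - 3 = 26.
Iteration 3: 26 > 8 holds -> i = 26 - 3 = 23.
Iteration 4: 23 > 8 holds -> i = 23 - 3 = 20.
Iteration 5: 20 > 8 holds -> i = 20 - 3 = 17.
Iteration 6: 17 > 8 holds -> i = 17 - 3 = 14.
Iteration 7: 14 > 8 holds -> i = 14 - 3 = 11.
Iteration 8: 11 > 8 holds -> i = 11 - 3 = 8.
Iteration 9: 8 > 8 fails; recursion stops.
Total rows emitted: 9.

9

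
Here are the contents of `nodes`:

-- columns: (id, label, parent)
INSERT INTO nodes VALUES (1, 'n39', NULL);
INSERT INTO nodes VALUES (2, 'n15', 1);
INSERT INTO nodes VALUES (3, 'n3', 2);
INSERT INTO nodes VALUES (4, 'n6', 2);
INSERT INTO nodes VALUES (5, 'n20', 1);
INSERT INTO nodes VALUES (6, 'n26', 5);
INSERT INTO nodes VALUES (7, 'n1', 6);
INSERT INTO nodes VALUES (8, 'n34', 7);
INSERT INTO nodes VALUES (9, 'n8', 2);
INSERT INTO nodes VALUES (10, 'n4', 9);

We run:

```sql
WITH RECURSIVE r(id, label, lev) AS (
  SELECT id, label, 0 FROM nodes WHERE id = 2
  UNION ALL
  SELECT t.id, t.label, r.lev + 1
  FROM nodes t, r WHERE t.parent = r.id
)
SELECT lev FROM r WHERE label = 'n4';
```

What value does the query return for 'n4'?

Base: id=2 (n15) at lev 0.
Iteration 1: rows with parent in {2} -> n3 (id 3, lev 1), n6 (id 4, lev 1), n8 (id 9, lev 1).
Iteration 2: rows with parent in {3,4,9} -> n4 (id 10, lev 2).
Iteration 3: no rows with parent in {10}; recursion stops.

2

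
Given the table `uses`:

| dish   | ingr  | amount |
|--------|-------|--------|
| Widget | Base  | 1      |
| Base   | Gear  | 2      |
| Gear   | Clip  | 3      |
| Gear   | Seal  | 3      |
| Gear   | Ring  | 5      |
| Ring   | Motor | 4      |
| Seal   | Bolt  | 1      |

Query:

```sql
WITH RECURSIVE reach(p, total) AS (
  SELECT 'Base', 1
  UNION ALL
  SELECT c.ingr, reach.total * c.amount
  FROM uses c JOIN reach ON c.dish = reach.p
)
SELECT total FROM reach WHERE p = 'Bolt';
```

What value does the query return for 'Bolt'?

Base: (Base, total=1).
Iteration 1: components of {Base} -> Gear = 1*2 = 2.
Iteration 2: components of {Gear} -> Clip = 2*3 = 6, Ring = 2*5 = 10, Seal = 2*3 = 6.
Iteration 3: components of {Clip,Ring,Seal} -> Bolt = 6*1 = 6, Motor = 10*4 = 40.
Iteration 4: no further components; recursion stops.

6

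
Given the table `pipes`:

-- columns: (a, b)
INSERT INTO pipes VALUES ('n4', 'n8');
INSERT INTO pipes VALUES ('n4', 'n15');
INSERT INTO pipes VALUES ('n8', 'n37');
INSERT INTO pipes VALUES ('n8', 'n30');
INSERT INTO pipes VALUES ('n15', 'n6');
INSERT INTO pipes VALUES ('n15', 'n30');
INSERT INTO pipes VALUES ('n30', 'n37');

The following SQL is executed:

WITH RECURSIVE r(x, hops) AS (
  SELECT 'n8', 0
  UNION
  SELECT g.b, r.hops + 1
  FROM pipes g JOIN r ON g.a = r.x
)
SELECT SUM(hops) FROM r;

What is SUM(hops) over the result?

Base: (n8, hops=0).
Iteration 1: edges from {n8} -> (n30, hops=1), (n37, hops=1).
Iteration 2: edges from {n30,n37} -> (n37, hops=2).
Iteration 3: no outgoing edges from {n37}; recursion stops.
SUM(hops) = 0 + 1 + 1 + 2 = 4.

4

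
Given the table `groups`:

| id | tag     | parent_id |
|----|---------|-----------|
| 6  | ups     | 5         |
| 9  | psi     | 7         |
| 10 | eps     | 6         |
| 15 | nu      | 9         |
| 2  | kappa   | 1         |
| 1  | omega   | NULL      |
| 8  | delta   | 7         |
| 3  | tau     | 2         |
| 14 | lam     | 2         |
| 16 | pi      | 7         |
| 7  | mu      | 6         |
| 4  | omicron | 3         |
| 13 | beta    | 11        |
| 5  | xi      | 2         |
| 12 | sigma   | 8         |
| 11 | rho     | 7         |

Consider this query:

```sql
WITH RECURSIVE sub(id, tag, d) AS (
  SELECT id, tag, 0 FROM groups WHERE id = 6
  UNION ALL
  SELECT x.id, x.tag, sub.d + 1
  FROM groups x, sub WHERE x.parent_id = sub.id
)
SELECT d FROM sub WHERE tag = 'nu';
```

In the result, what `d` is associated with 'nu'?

3

Base: id=6 (ups) at d 0.
Iteration 1: rows with parent_id in {6} -> mu (id 7, d 1), eps (id 10, d 1).
Iteration 2: rows with parent_id in {7,10} -> delta (id 8, d 2), psi (id 9, d 2), rho (id 11, d 2), pi (id 16, d 2).
Iteration 3: rows with parent_id in {8,9,11,16} -> sigma (id 12, d 3), beta (id 13, d 3), nu (id 15, d 3).
Iteration 4: no rows with parent_id in {12,13,15}; recursion stops.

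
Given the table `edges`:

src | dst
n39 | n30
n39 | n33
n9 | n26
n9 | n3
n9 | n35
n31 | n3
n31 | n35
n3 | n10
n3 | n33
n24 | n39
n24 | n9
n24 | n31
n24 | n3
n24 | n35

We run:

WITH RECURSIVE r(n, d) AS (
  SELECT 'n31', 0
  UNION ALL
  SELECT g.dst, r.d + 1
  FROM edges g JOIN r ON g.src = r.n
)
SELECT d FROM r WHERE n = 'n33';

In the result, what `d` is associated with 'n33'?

Base: (n31, d=0).
Iteration 1: edges from {n31} -> (n3, d=1), (n35, d=1).
Iteration 2: edges from {n3,n35} -> (n10, d=2), (n33, d=2).
Iteration 3: no outgoing edges from {n10,n33}; recursion stops.

2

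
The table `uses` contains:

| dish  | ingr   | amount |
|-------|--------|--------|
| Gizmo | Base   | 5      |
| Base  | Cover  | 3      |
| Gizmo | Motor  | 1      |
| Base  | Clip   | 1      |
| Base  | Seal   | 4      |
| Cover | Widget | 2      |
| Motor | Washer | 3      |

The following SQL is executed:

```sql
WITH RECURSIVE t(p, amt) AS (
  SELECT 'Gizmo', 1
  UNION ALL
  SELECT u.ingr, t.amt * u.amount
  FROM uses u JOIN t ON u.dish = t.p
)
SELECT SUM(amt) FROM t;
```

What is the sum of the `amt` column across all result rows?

Base: (Gizmo, amt=1).
Iteration 1: components of {Gizmo} -> Base = 1*5 = 5, Motor = 1*1 = 1.
Iteration 2: components of {Base,Motor} -> Clip = 5*1 = 5, Cover = 5*3 = 15, Seal = 5*4 = 20, Washer = 1*3 = 3.
Iteration 3: components of {Clip,Cover,Seal,Washer} -> Widget = 15*2 = 30.
Iteration 4: no further components; recursion stops.
SUM(amt) = 1 + 5 + 1 + 15 + 5 + 20 + 3 + 30 = 80.

80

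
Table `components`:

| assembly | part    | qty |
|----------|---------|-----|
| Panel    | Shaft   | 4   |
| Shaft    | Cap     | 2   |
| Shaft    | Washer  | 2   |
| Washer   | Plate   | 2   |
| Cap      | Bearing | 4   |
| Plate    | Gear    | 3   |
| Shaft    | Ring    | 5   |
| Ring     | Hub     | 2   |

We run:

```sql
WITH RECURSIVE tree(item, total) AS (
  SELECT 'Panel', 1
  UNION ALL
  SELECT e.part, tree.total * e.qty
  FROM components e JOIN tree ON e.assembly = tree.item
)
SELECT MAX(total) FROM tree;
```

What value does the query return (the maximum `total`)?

48

Base: (Panel, total=1).
Iteration 1: components of {Panel} -> Shaft = 1*4 = 4.
Iteration 2: components of {Shaft} -> Cap = 4*2 = 8, Ring = 4*5 = 20, Washer = 4*2 = 8.
Iteration 3: components of {Cap,Ring,Washer} -> Bearing = 8*4 = 32, Hub = 20*2 = 40, Plate = 8*2 = 16.
Iteration 4: components of {Bearing,Hub,Plate} -> Gear = 16*3 = 48.
Iteration 5: no further components; recursion stops.
total values: 1, 4, 8, 8, 20, 32, 16, 40, 48; the maximum is 48.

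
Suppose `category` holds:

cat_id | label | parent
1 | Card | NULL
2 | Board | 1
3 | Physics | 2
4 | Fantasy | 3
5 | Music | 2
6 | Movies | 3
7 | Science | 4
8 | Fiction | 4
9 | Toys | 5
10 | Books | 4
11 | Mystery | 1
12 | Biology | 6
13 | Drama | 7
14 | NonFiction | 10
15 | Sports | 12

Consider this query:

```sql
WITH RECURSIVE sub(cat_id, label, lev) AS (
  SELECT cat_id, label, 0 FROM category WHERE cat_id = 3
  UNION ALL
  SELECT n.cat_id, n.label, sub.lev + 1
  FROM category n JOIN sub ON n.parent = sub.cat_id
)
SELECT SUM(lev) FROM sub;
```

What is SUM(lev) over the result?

Base: cat_id=3 (Physics) at lev 0.
Iteration 1: rows with parent in {3} -> Fantasy (id 4, lev 1), Movies (id 6, lev 1).
Iteration 2: rows with parent in {4,6} -> Science (id 7, lev 2), Fiction (id 8, lev 2), Books (id 10, lev 2), Biology (id 12, lev 2).
Iteration 3: rows with parent in {7,8,10,12} -> Drama (id 13, lev 3), NonFiction (id 14, lev 3), Sports (id 15, lev 3).
Iteration 4: no rows with parent in {13,14,15}; recursion stops.
SUM(lev) = 0 + 1 + 1 + 2 + 2 + 2 + 2 + 3 + 3 + 3 = 19.

19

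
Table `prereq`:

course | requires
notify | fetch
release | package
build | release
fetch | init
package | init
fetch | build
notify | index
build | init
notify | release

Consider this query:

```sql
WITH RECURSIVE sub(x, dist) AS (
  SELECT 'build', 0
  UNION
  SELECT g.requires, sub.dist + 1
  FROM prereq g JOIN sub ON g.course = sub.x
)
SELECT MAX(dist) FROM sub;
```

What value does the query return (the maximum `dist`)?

3

Base: (build, dist=0).
Iteration 1: edges from {build} -> (init, dist=1), (release, dist=1).
Iteration 2: edges from {init,release} -> (package, dist=2).
Iteration 3: edges from {package} -> (init, dist=3).
Iteration 4: no outgoing edges from {init}; recursion stops.
dist values: 0, 1, 1, 2, 3; the maximum is 3.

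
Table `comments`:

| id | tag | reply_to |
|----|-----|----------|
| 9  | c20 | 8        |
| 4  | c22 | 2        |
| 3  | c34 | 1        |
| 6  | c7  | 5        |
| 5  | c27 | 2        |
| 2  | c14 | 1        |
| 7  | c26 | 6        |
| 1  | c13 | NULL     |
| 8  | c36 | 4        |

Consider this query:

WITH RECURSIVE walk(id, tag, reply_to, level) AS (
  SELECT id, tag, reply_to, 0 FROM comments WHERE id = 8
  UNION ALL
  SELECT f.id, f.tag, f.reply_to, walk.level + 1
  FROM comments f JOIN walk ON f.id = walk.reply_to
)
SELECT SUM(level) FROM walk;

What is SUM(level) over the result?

Base: id=8 (c36), reply_to=4, level 0.
Iteration 1: join on id=4 -> c22 (id 4, reply_to=2, level 1).
Iteration 2: join on id=2 -> c14 (id 2, reply_to=1, level 2).
Iteration 3: join on id=1 -> c13 (id 1, reply_to=NULL, level 3).
Iteration 4: reply_to is NULL; no match; recursion stops.
SUM(level) = 0 + 1 + 2 + 3 = 6.

6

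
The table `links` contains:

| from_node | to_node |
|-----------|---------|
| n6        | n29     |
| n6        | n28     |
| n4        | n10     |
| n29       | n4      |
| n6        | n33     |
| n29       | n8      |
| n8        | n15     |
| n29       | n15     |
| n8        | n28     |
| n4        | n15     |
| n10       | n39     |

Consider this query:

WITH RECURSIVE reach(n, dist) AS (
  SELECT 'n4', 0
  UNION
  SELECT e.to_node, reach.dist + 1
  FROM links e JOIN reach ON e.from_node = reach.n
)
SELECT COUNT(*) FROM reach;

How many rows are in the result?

4

Base: (n4, dist=0).
Iteration 1: edges from {n4} -> (n10, dist=1), (n15, dist=1).
Iteration 2: edges from {n10,n15} -> (n39, dist=2).
Iteration 3: no outgoing edges from {n39}; recursion stops.
Total rows emitted: 4.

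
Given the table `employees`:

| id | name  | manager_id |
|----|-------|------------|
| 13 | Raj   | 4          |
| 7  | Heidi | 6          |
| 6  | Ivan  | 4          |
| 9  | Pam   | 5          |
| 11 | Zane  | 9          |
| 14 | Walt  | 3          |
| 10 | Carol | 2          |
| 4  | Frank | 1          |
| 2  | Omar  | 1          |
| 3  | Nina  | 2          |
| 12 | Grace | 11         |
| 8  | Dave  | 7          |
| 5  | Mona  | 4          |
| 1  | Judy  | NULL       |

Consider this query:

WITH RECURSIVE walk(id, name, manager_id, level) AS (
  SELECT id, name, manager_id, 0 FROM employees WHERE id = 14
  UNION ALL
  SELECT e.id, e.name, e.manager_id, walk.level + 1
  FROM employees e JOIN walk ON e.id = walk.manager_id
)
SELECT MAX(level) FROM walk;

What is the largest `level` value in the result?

3

Base: id=14 (Walt), manager_id=3, level 0.
Iteration 1: join on id=3 -> Nina (id 3, manager_id=2, level 1).
Iteration 2: join on id=2 -> Omar (id 2, manager_id=1, level 2).
Iteration 3: join on id=1 -> Judy (id 1, manager_id=NULL, level 3).
Iteration 4: manager_id is NULL; no match; recursion stops.
level values: 0, 1, 2, 3; the maximum is 3.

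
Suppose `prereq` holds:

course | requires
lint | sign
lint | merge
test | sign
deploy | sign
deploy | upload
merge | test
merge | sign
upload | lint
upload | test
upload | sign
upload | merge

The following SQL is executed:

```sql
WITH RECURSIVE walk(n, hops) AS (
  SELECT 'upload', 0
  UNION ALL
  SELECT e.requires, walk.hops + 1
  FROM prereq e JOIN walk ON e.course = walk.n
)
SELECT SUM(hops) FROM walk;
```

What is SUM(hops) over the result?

27

Base: (upload, hops=0).
Iteration 1: edges from {upload} -> (lint, hops=1), (merge, hops=1), (sign, hops=1), (test, hops=1).
Iteration 2: edges from {lint,merge,sign,test} -> (merge, hops=2), (sign, hops=2) x3, (test, hops=2). [UNION ALL keeps all 5 new rows, including repeats]
Iteration 3: edges from {merge,sign,test} -> (sign, hops=3) x2, (test, hops=3). [UNION ALL keeps all 3 new rows, including repeats]
Iteration 4: edges from {sign,test} -> (sign, hops=4).
Iteration 5: no outgoing edges from {sign}; recursion stops.
SUM(hops) = 0 + 1 + 1 + 1 + 1 + 2 + 2 + 2 + 2 + 2 + 3 + 3 + 3 + 4 = 27.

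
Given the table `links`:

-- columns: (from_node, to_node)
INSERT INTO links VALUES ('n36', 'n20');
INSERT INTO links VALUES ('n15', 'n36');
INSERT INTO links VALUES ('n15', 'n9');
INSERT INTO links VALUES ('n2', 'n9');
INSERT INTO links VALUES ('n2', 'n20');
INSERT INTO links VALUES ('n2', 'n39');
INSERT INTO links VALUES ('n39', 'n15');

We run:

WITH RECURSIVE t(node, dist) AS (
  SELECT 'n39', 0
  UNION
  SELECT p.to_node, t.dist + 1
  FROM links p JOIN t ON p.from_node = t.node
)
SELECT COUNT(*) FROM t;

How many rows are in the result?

5

Base: (n39, dist=0).
Iteration 1: edges from {n39} -> (n15, dist=1).
Iteration 2: edges from {n15} -> (n36, dist=2), (n9, dist=2).
Iteration 3: edges from {n36,n9} -> (n20, dist=3).
Iteration 4: no outgoing edges from {n20}; recursion stops.
Total rows emitted: 5.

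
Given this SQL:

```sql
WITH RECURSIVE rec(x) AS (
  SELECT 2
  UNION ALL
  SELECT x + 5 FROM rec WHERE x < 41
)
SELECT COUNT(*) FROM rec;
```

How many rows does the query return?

9

Base: x=2.
Iteration 1: 2 < 41 holds -> x = 2 + 5 = 7.
Iteration 2: 7 < 41 holds -> x = 7 + 5 = 12.
Iteration 3: 12 < 41 holds -> x = 12 + 5 = 17.
Iteration 4: 17 < 41 holds -> x = 17 + 5 = 22.
Iteration 5: 22 < 41 holds -> x = 22 + 5 = 27.
Iteration 6: 27 < 41 holds -> x = 27 + 5 = 32.
Iteration 7: 32 < 41 holds -> x = 32 + 5 = 37.
Iteration 8: 37 < 41 holds -> x = 37 + 5 = 42.
Iteration 9: 42 < 41 fails; recursion stops.
Total rows emitted: 9.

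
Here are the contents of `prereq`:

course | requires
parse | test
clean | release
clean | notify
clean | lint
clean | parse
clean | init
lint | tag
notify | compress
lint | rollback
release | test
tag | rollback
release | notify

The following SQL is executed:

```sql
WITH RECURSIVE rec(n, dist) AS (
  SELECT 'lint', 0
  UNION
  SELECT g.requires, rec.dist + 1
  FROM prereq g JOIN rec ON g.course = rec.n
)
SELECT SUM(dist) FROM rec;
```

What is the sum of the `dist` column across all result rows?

4

Base: (lint, dist=0).
Iteration 1: edges from {lint} -> (rollback, dist=1), (tag, dist=1).
Iteration 2: edges from {rollback,tag} -> (rollback, dist=2).
Iteration 3: no outgoing edges from {rollback}; recursion stops.
SUM(dist) = 0 + 1 + 1 + 2 = 4.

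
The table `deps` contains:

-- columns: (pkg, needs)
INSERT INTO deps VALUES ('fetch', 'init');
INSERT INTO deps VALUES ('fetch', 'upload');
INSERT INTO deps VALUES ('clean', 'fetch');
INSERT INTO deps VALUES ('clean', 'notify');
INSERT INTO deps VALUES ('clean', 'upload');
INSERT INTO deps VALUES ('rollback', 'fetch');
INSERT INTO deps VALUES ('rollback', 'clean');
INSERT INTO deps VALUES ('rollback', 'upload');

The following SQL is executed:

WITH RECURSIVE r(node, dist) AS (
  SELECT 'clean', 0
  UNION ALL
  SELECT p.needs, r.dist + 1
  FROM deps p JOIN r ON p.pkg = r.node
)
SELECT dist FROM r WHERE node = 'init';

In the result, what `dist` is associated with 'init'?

Base: (clean, dist=0).
Iteration 1: edges from {clean} -> (fetch, dist=1), (notify, dist=1), (upload, dist=1).
Iteration 2: edges from {fetch,notify,upload} -> (init, dist=2), (upload, dist=2).
Iteration 3: no outgoing edges from {init,upload}; recursion stops.

2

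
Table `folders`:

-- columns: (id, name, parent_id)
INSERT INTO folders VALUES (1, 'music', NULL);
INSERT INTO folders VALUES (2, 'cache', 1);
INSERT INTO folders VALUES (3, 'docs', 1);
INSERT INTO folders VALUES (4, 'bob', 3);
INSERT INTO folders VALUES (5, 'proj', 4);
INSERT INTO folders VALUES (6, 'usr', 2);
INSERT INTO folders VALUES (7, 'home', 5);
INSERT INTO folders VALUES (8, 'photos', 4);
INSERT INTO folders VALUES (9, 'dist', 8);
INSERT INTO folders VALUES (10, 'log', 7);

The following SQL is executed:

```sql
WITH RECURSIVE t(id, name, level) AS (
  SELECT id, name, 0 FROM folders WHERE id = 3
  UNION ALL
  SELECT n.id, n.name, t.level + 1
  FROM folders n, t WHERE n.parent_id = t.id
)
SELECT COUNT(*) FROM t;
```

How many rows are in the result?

Base: id=3 (docs) at level 0.
Iteration 1: rows with parent_id in {3} -> bob (id 4, level 1).
Iteration 2: rows with parent_id in {4} -> proj (id 5, level 2), photos (id 8, level 2).
Iteration 3: rows with parent_id in {5,8} -> home (id 7, level 3), dist (id 9, level 3).
Iteration 4: rows with parent_id in {7,9} -> log (id 10, level 4).
Iteration 5: no rows with parent_id in {10}; recursion stops.
Total rows emitted: 7.

7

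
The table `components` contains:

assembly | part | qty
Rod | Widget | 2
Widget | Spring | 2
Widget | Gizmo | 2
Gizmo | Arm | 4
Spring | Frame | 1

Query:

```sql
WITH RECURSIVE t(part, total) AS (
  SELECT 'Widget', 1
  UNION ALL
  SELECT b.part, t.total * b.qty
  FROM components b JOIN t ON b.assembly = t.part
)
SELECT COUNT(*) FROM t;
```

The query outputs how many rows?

5

Base: (Widget, total=1).
Iteration 1: components of {Widget} -> Gizmo = 1*2 = 2, Spring = 1*2 = 2.
Iteration 2: components of {Gizmo,Spring} -> Arm = 2*4 = 8, Frame = 2*1 = 2.
Iteration 3: no further components; recursion stops.
Total rows emitted: 5.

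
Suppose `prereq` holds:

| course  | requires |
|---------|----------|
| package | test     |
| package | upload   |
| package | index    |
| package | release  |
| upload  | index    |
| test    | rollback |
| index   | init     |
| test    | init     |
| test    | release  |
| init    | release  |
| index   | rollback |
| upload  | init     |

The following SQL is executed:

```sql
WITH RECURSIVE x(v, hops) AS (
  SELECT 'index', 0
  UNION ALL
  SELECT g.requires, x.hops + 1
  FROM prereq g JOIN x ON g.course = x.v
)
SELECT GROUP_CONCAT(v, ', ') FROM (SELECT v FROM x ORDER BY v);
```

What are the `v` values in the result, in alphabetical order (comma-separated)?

Base: (index, hops=0).
Iteration 1: edges from {index} -> (init, hops=1), (rollback, hops=1).
Iteration 2: edges from {init,rollback} -> (release, hops=2).
Iteration 3: no outgoing edges from {release}; recursion stops.

index, init, release, rollback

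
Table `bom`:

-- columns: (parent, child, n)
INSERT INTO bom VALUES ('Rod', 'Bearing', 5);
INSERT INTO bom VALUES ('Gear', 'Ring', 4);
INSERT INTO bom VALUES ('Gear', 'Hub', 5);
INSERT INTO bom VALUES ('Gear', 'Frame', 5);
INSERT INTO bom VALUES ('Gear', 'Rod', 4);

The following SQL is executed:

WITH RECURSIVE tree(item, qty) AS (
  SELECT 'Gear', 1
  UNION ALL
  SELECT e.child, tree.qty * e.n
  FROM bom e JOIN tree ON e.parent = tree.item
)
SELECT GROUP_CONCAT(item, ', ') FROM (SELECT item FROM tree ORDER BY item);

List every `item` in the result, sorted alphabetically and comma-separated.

Bearing, Frame, Gear, Hub, Ring, Rod

Base: (Gear, qty=1).
Iteration 1: components of {Gear} -> Frame = 1*5 = 5, Hub = 1*5 = 5, Ring = 1*4 = 4, Rod = 1*4 = 4.
Iteration 2: components of {Frame,Hub,Ring,Rod} -> Bearing = 4*5 = 20.
Iteration 3: no further components; recursion stops.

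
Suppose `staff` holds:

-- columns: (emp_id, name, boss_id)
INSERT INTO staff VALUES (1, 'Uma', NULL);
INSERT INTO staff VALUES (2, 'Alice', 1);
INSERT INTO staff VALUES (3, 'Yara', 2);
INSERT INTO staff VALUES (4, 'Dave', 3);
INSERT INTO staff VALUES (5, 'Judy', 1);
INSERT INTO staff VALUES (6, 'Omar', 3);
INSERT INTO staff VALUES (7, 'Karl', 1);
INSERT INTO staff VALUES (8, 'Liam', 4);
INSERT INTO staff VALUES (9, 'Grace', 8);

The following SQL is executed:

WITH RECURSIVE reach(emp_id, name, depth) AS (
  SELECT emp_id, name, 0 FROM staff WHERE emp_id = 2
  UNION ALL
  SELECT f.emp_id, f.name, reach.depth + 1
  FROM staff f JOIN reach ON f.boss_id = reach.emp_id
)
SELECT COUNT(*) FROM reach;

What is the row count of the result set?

Base: emp_id=2 (Alice) at depth 0.
Iteration 1: rows with boss_id in {2} -> Yara (id 3, depth 1).
Iteration 2: rows with boss_id in {3} -> Dave (id 4, depth 2), Omar (id 6, depth 2).
Iteration 3: rows with boss_id in {4,6} -> Liam (id 8, depth 3).
Iteration 4: rows with boss_id in {8} -> Grace (id 9, depth 4).
Iteration 5: no rows with boss_id in {9}; recursion stops.
Total rows emitted: 6.

6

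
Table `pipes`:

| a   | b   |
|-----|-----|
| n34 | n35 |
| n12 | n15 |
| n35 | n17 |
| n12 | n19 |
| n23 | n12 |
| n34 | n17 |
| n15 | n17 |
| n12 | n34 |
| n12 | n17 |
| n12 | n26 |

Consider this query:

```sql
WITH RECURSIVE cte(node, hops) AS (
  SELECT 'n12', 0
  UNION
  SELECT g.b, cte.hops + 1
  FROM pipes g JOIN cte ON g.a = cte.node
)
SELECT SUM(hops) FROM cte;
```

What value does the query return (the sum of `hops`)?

Base: (n12, hops=0).
Iteration 1: edges from {n12} -> (n15, hops=1), (n17, hops=1), (n19, hops=1), (n26, hops=1), (n34, hops=1).
Iteration 2: edges from {n15,n17,n19,n26,n34} -> (n17, hops=2), (n35, hops=2). [UNION drops 1 duplicate row(s)]
Iteration 3: edges from {n17,n35} -> (n17, hops=3).
Iteration 4: no outgoing edges from {n17}; recursion stops.
SUM(hops) = 0 + 1 + 1 + 1 + 1 + 1 + 2 + 2 + 3 = 12.

12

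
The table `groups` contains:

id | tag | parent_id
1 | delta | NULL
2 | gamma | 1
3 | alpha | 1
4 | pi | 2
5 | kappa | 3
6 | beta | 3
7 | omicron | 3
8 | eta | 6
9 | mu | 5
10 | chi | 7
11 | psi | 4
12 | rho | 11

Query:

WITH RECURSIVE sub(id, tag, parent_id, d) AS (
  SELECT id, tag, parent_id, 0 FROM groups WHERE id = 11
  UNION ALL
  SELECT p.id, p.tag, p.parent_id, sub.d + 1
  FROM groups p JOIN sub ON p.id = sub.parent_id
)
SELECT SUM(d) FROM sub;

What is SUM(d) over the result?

6

Base: id=11 (psi), parent_id=4, d 0.
Iteration 1: join on id=4 -> pi (id 4, parent_id=2, d 1).
Iteration 2: join on id=2 -> gamma (id 2, parent_id=1, d 2).
Iteration 3: join on id=1 -> delta (id 1, parent_id=NULL, d 3).
Iteration 4: parent_id is NULL; no match; recursion stops.
SUM(d) = 0 + 1 + 2 + 3 = 6.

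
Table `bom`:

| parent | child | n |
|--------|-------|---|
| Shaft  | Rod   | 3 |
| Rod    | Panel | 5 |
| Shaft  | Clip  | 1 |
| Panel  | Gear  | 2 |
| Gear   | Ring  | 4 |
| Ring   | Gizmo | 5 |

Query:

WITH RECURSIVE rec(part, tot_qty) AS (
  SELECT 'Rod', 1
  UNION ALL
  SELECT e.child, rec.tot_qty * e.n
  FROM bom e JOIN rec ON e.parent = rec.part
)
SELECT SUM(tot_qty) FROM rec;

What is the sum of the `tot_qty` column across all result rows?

256

Base: (Rod, tot_qty=1).
Iteration 1: components of {Rod} -> Panel = 1*5 = 5.
Iteration 2: components of {Panel} -> Gear = 5*2 = 10.
Iteration 3: components of {Gear} -> Ring = 10*4 = 40.
Iteration 4: components of {Ring} -> Gizmo = 40*5 = 200.
Iteration 5: no further components; recursion stops.
SUM(tot_qty) = 1 + 5 + 10 + 40 + 200 = 256.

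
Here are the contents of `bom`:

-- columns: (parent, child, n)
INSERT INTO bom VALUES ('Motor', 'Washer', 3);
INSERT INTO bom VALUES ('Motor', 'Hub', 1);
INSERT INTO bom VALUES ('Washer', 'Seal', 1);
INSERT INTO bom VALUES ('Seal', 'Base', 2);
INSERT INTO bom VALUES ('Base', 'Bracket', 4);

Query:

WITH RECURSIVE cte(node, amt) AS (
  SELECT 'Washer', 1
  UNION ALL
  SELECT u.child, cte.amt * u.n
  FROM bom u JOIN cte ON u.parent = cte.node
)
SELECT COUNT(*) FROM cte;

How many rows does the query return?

Base: (Washer, amt=1).
Iteration 1: components of {Washer} -> Seal = 1*1 = 1.
Iteration 2: components of {Seal} -> Base = 1*2 = 2.
Iteration 3: components of {Base} -> Bracket = 2*4 = 8.
Iteration 4: no further components; recursion stops.
Total rows emitted: 4.

4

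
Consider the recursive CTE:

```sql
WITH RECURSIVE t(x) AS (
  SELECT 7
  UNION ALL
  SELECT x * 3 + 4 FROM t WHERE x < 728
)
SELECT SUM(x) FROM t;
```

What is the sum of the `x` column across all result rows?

3264

Base: x=7.
Iteration 1: 7 < 728 holds -> x = 7 * 3 + 4 = 25.
Iteration 2: 25 < 728 holds -> x = 25 * 3 + 4 = 79.
Iteration 3: 79 < 728 holds -> x = 79 * 3 + 4 = 241.
Iteration 4: 241 < 728 holds -> x = 241 * 3 + 4 = 727.
Iteration 5: 727 < 728 holds -> x = 727 * 3 + 4 = 2185.
Iteration 6: 2185 < 728 fails; recursion stops.
SUM(x) = 7 + 25 + 79 + 241 + 727 + 2185 = 3264.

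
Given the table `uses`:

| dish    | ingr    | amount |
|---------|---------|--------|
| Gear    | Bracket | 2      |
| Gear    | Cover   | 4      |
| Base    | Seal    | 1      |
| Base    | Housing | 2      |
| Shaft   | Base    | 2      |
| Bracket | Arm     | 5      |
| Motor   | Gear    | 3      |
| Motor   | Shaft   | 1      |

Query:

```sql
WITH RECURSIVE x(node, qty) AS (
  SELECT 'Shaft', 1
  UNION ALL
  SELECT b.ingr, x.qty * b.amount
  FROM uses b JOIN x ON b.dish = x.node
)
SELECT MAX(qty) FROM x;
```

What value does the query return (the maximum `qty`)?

4

Base: (Shaft, qty=1).
Iteration 1: components of {Shaft} -> Base = 1*2 = 2.
Iteration 2: components of {Base} -> Housing = 2*2 = 4, Seal = 2*1 = 2.
Iteration 3: no further components; recursion stops.
qty values: 1, 2, 4, 2; the maximum is 4.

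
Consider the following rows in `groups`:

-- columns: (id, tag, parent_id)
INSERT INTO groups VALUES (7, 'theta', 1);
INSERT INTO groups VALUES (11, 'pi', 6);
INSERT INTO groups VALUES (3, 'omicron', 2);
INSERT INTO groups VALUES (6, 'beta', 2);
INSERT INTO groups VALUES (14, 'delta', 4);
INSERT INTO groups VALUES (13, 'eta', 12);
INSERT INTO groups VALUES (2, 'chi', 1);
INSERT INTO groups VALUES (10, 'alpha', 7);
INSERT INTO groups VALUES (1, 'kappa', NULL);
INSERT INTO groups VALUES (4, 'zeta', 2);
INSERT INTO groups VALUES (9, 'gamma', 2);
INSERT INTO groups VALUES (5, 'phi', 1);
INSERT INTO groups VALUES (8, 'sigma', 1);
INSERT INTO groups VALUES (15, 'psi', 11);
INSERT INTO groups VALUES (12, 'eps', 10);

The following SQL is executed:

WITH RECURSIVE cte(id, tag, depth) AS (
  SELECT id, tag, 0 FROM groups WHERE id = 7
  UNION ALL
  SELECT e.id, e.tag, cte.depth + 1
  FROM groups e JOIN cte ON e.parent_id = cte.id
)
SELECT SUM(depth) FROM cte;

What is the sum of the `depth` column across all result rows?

6

Base: id=7 (theta) at depth 0.
Iteration 1: rows with parent_id in {7} -> alpha (id 10, depth 1).
Iteration 2: rows with parent_id in {10} -> eps (id 12, depth 2).
Iteration 3: rows with parent_id in {12} -> eta (id 13, depth 3).
Iteration 4: no rows with parent_id in {13}; recursion stops.
SUM(depth) = 0 + 1 + 2 + 3 = 6.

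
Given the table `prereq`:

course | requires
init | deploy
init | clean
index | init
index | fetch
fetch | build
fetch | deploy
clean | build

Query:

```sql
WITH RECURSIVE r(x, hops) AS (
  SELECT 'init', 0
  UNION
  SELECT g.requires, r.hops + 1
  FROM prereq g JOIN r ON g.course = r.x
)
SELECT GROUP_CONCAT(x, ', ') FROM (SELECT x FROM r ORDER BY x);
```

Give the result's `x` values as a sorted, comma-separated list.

Base: (init, hops=0).
Iteration 1: edges from {init} -> (clean, hops=1), (deploy, hops=1).
Iteration 2: edges from {clean,deploy} -> (build, hops=2).
Iteration 3: no outgoing edges from {build}; recursion stops.

build, clean, deploy, init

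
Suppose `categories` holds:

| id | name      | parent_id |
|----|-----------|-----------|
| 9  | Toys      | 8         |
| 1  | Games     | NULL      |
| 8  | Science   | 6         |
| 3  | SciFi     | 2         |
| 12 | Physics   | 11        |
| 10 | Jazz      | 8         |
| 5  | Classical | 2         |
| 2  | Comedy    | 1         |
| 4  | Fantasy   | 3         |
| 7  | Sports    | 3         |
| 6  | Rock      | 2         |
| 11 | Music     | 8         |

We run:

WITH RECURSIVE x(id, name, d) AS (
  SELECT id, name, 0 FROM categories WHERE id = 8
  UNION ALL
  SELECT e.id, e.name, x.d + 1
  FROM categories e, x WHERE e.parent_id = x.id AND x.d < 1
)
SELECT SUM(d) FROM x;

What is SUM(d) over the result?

Base: id=8 (Science) at d 0.
Iteration 1: rows with parent_id in {8} -> Toys (id 9, d 1), Jazz (id 10, d 1), Music (id 11, d 1).
Iteration 2: d < 1 fails for all current rows; recursion stops.
SUM(d) = 0 + 1 + 1 + 1 = 3.

3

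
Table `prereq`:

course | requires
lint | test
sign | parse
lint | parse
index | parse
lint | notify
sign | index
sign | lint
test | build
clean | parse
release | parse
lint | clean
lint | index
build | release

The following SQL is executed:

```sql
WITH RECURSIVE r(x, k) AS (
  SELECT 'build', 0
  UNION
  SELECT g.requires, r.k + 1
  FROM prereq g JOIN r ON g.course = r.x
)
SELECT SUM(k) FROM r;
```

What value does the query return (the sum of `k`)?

Base: (build, k=0).
Iteration 1: edges from {build} -> (release, k=1).
Iteration 2: edges from {release} -> (parse, k=2).
Iteration 3: no outgoing edges from {parse}; recursion stops.
SUM(k) = 0 + 1 + 2 = 3.

3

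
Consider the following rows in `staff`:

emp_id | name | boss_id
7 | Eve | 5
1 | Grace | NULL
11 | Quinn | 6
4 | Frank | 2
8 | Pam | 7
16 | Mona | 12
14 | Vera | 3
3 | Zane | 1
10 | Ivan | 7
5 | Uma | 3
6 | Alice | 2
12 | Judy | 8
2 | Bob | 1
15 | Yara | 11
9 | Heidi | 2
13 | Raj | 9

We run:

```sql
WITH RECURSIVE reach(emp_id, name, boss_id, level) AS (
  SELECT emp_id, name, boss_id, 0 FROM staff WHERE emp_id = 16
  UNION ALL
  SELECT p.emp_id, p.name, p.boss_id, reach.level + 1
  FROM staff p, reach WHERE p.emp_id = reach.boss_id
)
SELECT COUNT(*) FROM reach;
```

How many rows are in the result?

Base: emp_id=16 (Mona), boss_id=12, level 0.
Iteration 1: join on emp_id=12 -> Judy (id 12, boss_id=8, level 1).
Iteration 2: join on emp_id=8 -> Pam (id 8, boss_id=7, level 2).
Iteration 3: join on emp_id=7 -> Eve (id 7, boss_id=5, level 3).
Iteration 4: join on emp_id=5 -> Uma (id 5, boss_id=3, level 4).
Iteration 5: join on emp_id=3 -> Zane (id 3, boss_id=1, level 5).
Iteration 6: join on emp_id=1 -> Grace (id 1, boss_id=NULL, level 6).
Iteration 7: boss_id is NULL; no match; recursion stops.
Total rows emitted: 7.

7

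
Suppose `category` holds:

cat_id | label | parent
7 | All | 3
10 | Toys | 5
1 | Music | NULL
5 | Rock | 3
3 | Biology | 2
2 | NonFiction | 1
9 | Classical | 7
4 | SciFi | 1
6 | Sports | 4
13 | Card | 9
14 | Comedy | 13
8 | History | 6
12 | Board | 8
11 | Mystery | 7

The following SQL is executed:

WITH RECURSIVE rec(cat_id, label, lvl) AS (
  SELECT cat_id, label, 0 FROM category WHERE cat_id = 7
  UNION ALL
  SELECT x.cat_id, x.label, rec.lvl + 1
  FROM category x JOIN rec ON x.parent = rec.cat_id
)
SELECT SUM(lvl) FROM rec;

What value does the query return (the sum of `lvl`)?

Base: cat_id=7 (All) at lvl 0.
Iteration 1: rows with parent in {7} -> Classical (id 9, lvl 1), Mystery (id 11, lvl 1).
Iteration 2: rows with parent in {9,11} -> Card (id 13, lvl 2).
Iteration 3: rows with parent in {13} -> Comedy (id 14, lvl 3).
Iteration 4: no rows with parent in {14}; recursion stops.
SUM(lvl) = 0 + 1 + 1 + 2 + 3 = 7.

7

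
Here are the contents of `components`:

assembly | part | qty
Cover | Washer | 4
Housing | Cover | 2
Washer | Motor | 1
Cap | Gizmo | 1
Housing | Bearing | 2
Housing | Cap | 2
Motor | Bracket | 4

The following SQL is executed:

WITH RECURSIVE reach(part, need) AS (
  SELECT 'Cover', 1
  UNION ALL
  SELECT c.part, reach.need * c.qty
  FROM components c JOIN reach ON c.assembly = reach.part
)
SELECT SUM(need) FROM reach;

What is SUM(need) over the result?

25

Base: (Cover, need=1).
Iteration 1: components of {Cover} -> Washer = 1*4 = 4.
Iteration 2: components of {Washer} -> Motor = 4*1 = 4.
Iteration 3: components of {Motor} -> Bracket = 4*4 = 16.
Iteration 4: no further components; recursion stops.
SUM(need) = 1 + 4 + 4 + 16 = 25.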